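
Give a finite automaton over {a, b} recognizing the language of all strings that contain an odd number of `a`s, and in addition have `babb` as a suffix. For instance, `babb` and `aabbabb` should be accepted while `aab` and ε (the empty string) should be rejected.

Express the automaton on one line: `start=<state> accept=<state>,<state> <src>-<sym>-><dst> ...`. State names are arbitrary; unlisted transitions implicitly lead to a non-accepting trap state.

Run two small machines in parallel and take their product. One (2 states) tracks the count of `a`s modulo 2; the other (5 states) tracks how much of the suffix `babb` has currently been matched. Each combined state is a pair, one component from each; accept when both components accept. Minimizing collapses redundant product states.
A 6-state machine:
        a   b  
>  s0   s1  s2 
   s1   s0  s1 
   s2   s3  s2 
   s3   s0  s4 
   s4   s0  s5 
 * s5   s0  s1 
(> = start, * = accepting)

start=s0 accept=s5 s0-a->s1 s0-b->s2 s1-a->s0 s1-b->s1 s2-a->s3 s2-b->s2 s3-a->s0 s3-b->s4 s4-a->s0 s4-b->s5 s5-a->s0 s5-b->s1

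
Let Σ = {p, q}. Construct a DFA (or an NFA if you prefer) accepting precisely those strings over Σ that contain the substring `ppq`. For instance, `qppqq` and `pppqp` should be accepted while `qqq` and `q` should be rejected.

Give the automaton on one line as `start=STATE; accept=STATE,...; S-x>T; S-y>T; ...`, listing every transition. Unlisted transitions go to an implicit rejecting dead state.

start=A; accept=D; A-p>B; A-q>A; B-p>C; B-q>A; C-p>C; C-q>D; D-p>D; D-q>D

Track how much of `ppq` has been matched so far: state A is no progress, D is the absorbing accept state reached once `ppq` has occurred. Intermediate states record partial matches; on a mismatch, fall back to the longest reusable overlap.
       p  q 
>  A   B  A 
   B   C  A 
   C   C  D 
 * D   D  D 
(> = start, * = accepting)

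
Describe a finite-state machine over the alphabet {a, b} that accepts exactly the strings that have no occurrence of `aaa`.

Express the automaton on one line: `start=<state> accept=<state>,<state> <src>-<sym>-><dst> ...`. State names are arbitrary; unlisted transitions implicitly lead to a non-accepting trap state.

start=s0 accept=s0,s1,s2 s0-a->s1 s0-b->s0 s1-a->s2 s1-b->s0 s2-a->s3 s2-b->s0 s3-a->s3 s3-b->s3

This is the complement of 'contains `aaa`'. Use the same substring-matching states — s0 through s3 holding how much of `aaa` has just been matched — but flip the accepting set: everything except the trap s3 accepts.
A 4-state machine:
        a   b  
>* s0   s1  s0 
 * s1   s2  s0 
 * s2   s3  s0 
   s3   s3  s3 
(> = start, * = accepting)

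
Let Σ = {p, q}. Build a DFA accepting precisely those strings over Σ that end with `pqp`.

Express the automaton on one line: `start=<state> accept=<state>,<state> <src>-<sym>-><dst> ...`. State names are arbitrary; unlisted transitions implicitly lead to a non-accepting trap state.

Let each state record the length of the longest suffix of the input read so far that is also a prefix of `pqp`. s1 means the last symbol is `p`; s2 means the last 2 symbols are `pq`; s3 means the last 3 symbols are `pqp`. Accept only at s3, where the string currently ends in `pqp`.
        p   q  
>  s0   s1  s0 
   s1   s1  s2 
   s2   s3  s0 
 * s3   s1  s2 
(> = start, * = accepting)

start=s0 accept=s3 s0-p->s1 s0-q->s0 s1-p->s1 s1-q->s2 s2-p->s3 s2-q->s0 s3-p->s1 s3-q->s2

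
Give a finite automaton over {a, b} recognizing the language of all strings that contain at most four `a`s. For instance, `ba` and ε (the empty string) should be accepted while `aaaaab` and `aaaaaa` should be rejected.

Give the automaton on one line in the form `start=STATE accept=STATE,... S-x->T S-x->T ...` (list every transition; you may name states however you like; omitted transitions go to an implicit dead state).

start=q0 accept=q0,q1,q2,q3,q4 q0-a->q1 q0-b->q0 q1-a->q2 q1-b->q1 q2-a->q3 q2-b->q2 q3-a->q4 q3-b->q3 q4-a->q5 q4-b->q4 q5-a->q5 q5-b->q5

Only the number of `a`s matters, and only up to 5. Make a chain q0 → q1 → q2 → q3 → q4 → q5 advanced by each `a` (with q5 absorbing); every other symbol self-loops. The accepting set is {q0, q1, q2, q3, q4}.
With 6 states:
        a   b  
>* q0   q1  q0 
 * q1   q2  q1 
 * q2   q3  q2 
 * q3   q4  q3 
 * q4   q5  q4 
   q5   q5  q5 
(> = start, * = accepting)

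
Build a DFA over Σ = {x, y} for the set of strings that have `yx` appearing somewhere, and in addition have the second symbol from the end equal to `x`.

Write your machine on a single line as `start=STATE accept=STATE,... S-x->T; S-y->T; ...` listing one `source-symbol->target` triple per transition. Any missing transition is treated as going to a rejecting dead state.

Build one automaton per condition and run them in lockstep. The first has 3 states tracking whether and how much of `yx` has been seen; the second has 7 states tracking the last 2 symbols read. A product state is a pair (one from each), accepting exactly when both do.
10 states suffice.
        x   y  
>  S0   S1  S2 
   S1   S3  S4 
   S2   S5  S6 
   S3   S3  S4 
   S4   S5  S6 
   S5   S7  S8 
   S6   S5  S6 
 * S7   S7  S8 
 * S8   S5  S9 
   S9   S5  S9 
(> = start, * = accepting)

start=S0; accept=S7,S8; S0-x->S1; S0-y->S2; S1-x->S3; S1-y->S4; S2-x->S5; S2-y->S6; S3-x->S3; S3-y->S4; S4-x->S5; S4-y->S6; S5-x->S7; S5-y->S8; S6-x->S5; S6-y->S6; S7-x->S7; S7-y->S8; S8-x->S5; S8-y->S9; S9-x->S5; S9-y->S9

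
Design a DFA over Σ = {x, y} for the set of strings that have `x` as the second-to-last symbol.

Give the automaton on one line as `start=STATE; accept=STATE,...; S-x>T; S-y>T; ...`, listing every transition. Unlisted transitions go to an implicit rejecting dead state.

A DFA must remember the last 2 symbols (since which symbol is second-to-last isn't known until the input ends). Use one state per possible window of the last ≤2 symbols; accept from those whose window starts with `x`.
       x  y 
>  A   B  C 
   B   D  E 
   C   F  G 
 * D   D  E 
 * E   F  G 
   F   D  E 
   G   F  G 
(> = start, * = accepting)

start=A; accept=D,E; A-x>B; A-y>C; B-x>D; B-y>E; C-x>F; C-y>G; D-x>D; D-y>E; E-x>F; E-y>G; F-x>D; F-y>E; G-x>F; G-y>G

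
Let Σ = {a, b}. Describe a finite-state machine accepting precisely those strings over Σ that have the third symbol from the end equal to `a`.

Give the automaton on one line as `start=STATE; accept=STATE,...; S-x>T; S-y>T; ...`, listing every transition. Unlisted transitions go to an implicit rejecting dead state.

Because acceptance depends on a position counted from the end, the machine has to buffer the most recent 3 symbols. Make each state the string of the last up-to-3 symbols read; on input `x` shift the window left and append `x`. Accept when the buffered window has length 3 and begins with `a`.
With 15 states:
          a    b  
>  S0     S1   S2 
   S1     S3   S4 
   S2     S5   S6 
   S3     S7   S8 
   S4     S9  S10 
   S5    S11  S12 
   S6    S13  S14 
 * S7     S7   S8 
 * S8     S9  S10 
 * S9    S11  S12 
 * S10   S13  S14 
   S11    S7   S8 
   S12    S9  S10 
   S13   S11  S12 
   S14   S13  S14 
(> = start, * = accepting)

start=S0; accept=S7,S8,S9,S10; S0-a>S1; S0-b>S2; S1-a>S3; S1-b>S4; S2-a>S5; S2-b>S6; S3-a>S7; S3-b>S8; S4-a>S9; S4-b>S10; S5-a>S11; S5-b>S12; S6-a>S13; S6-b>S14; S7-a>S7; S7-b>S8; S8-a>S9; S8-b>S10; S9-a>S11; S9-b>S12; S10-a>S13; S10-b>S14; S11-a>S7; S11-b>S8; S12-a>S9; S12-b>S10; S13-a>S11; S13-b>S12; S14-a>S13; S14-b>S14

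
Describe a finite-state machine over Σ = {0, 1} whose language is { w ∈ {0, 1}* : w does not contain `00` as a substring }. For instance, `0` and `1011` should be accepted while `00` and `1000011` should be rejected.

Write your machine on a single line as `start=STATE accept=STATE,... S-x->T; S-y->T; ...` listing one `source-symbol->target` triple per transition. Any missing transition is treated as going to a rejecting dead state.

This is the complement of 'contains `00`'. Use the same substring-matching states — q0 through q2 holding how much of `00` has just been matched — but flip the accepting set: everything except the trap q2 accepts.
With 3 states:
        0   1  
>* q0   q1  q0 
 * q1   q2  q0 
   q2   q2  q2 
(> = start, * = accepting)

start=q0; accept=q0,q1; q0-0->q1; q0-1->q0; q1-0->q2; q1-1->q0; q2-0->q2; q2-1->q2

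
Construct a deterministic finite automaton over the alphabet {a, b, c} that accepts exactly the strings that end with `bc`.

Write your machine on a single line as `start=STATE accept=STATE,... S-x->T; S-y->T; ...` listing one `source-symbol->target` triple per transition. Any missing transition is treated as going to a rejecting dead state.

Remember how much of `bc` the current input suffix matches. State q0 means no match yet; q1 means the last symbol is `b`; q2 means the last 2 symbols are `bc`. Only q2 accepts. On a mismatch, fall back to the longest proper suffix that is still a prefix of `bc`.
A 3-state machine:
        a   b   c  
>  q0   q0  q1  q0 
   q1   q0  q1  q2 
 * q2   q0  q1  q0 
(> = start, * = accepting)

start=q0; accept=q2; q0-a->q0; q0-b->q1; q0-c->q0; q1-a->q0; q1-b->q1; q1-c->q2; q2-a->q0; q2-b->q1; q2-c->q0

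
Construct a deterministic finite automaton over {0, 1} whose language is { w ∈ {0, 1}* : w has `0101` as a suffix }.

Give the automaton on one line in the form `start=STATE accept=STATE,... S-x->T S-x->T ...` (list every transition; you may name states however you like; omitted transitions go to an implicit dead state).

start=s0 accept=s4 s0-0->s1 s0-1->s0 s1-0->s1 s1-1->s2 s2-0->s3 s2-1->s0 s3-0->s1 s3-1->s4 s4-0->s3 s4-1->s0

Remember how much of `0101` the current input suffix matches. State s0 means no match yet; s1 means the last symbol is `0`; s2 means the last 2 symbols are `01`; s3 means the last 3 symbols are `010`; s4 means the last 4 symbols are `0101`. Only s4 accepts. On a mismatch, fall back to the longest proper suffix that is still a prefix of `0101`.
        0   1  
>  s0   s1  s0 
   s1   s1  s2 
   s2   s3  s0 
   s3   s1  s4 
 * s4   s3  s0 
(> = start, * = accepting)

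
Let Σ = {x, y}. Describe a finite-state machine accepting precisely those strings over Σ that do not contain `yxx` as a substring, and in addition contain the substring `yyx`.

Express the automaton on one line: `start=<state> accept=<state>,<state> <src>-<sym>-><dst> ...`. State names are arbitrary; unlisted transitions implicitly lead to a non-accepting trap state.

Handle the two conditions separately and then intersect. The first has 4 states tracking partial matches of the forbidden pattern `yxx`; the second has 4 states tracking whether and how much of `yyx` has been seen. A product state is a pair (one from each), accepting exactly when both do.
10 states suffice.
        x   y  
>  s0   s0  s1 
   s1   s2  s3 
   s2   s4  s1 
   s3   s5  s3 
   s4   s4  s6 
 * s5   s7  s8 
   s6   s4  s9 
   s7   s7  s7 
 * s8   s5  s8 
   s9   s7  s9 
(> = start, * = accepting)

start=s0 accept=s5,s8 s0-x->s0 s0-y->s1 s1-x->s2 s1-y->s3 s2-x->s4 s2-y->s1 s3-x->s5 s3-y->s3 s4-x->s4 s4-y->s6 s5-x->s7 s5-y->s8 s6-x->s4 s6-y->s9 s7-x->s7 s7-y->s7 s8-x->s5 s8-y->s8 s9-x->s7 s9-y->s9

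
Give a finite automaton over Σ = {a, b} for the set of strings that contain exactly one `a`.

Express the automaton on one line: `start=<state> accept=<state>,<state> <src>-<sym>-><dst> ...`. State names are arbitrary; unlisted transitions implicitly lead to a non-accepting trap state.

Only the number of `a`s matters, and only up to 2. Make a chain s0 → s1 → s2 advanced by each `a` (with s2 absorbing); every other symbol self-loops. The accepting set is {s1}.
With 3 states:
        a   b  
>  s0   s1  s0 
 * s1   s2  s1 
   s2   s2  s2 
(> = start, * = accepting)

start=s0 accept=s1 s0-a->s1 s0-b->s0 s1-a->s2 s1-b->s1 s2-a->s2 s2-b->s2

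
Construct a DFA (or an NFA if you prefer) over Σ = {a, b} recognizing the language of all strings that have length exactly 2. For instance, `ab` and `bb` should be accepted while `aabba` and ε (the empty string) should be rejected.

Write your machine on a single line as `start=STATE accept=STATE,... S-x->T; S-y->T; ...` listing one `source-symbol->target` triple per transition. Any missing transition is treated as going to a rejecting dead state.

start=S0; accept=S2; S0-a->S1; S0-b->S1; S1-a->S2; S1-b->S2; S2-a->S3; S2-b->S3; S3-a->S3; S3-b->S3

Count input length up to 3: every symbol moves from S0 toward S3, which means 'more than 2' and absorbs. Accept from {S2}.
4 states suffice.
        a   b  
>  S0   S1  S1 
   S1   S2  S2 
 * S2   S3  S3 
   S3   S3  S3 
(> = start, * = accepting)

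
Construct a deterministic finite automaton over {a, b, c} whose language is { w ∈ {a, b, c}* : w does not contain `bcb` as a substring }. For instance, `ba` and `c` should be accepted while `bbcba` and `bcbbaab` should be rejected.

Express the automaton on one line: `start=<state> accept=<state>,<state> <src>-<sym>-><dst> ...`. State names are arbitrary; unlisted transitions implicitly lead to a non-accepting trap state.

This is the complement of 'contains `bcb`'. Use the same substring-matching states — q0 through q3 holding how much of `bcb` has just been matched — but flip the accepting set: everything except the trap q3 accepts.
A 4-state machine:
        a   b   c  
>* q0   q0  q1  q0 
 * q1   q0  q1  q2 
 * q2   q0  q3  q0 
   q3   q3  q3  q3 
(> = start, * = accepting)

start=q0 accept=q0,q1,q2 q0-a->q0 q0-b->q1 q0-c->q0 q1-a->q0 q1-b->q1 q1-c->q2 q2-a->q0 q2-b->q3 q2-c->q0 q3-a->q3 q3-b->q3 q3-c->q3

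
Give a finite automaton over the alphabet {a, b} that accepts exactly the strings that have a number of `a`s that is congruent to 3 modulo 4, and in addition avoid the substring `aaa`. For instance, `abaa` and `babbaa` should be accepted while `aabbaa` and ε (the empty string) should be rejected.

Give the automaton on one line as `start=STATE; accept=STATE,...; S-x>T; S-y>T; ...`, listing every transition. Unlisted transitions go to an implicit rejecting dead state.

start=q0; accept=q8,q9,q12; q0-a>q1; q0-b>q0; q1-a>q2; q1-b>q3; q2-a>q4; q2-b>q5; q3-a>q6; q3-b>q3; q4-a>q7; q4-b>q4; q5-a>q8; q5-b>q5; q6-a>q9; q6-b>q5; q7-a>q10; q7-b>q7; q8-a>q11; q8-b>q12; q9-a>q7; q9-b>q12; q10-a>q13; q10-b>q10; q11-a>q10; q11-b>q0; q12-a>q14; q12-b>q12; q13-a>q4; q13-b>q13; q14-a>q15; q14-b>q0; q15-a>q13; q15-b>q3

Build one automaton per condition and run them in lockstep. One (4 states) tracks the count of `a`s modulo 4; the other (4 states) tracks partial matches of the forbidden pattern `aaa`. Each combined state is a pair, one component from each; accept when both components accept.
          a    b  
>  q0     q1   q0 
   q1     q2   q3 
   q2     q4   q5 
   q3     q6   q3 
   q4     q7   q4 
   q5     q8   q5 
   q6     q9   q5 
   q7    q10   q7 
 * q8    q11  q12 
 * q9     q7  q12 
   q10   q13  q10 
   q11   q10   q0 
 * q12   q14  q12 
   q13    q4  q13 
   q14   q15   q0 
   q15   q13   q3 
(> = start, * = accepting)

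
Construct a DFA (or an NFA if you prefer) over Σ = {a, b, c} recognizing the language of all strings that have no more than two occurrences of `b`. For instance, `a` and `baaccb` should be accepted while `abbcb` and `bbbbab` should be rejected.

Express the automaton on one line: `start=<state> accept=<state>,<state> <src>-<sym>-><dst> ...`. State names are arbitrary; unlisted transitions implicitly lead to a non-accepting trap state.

start=q0 accept=q0,q1,q2 q0-a->q0 q0-b->q1 q0-c->q0 q1-a->q1 q1-b->q2 q1-c->q1 q2-a->q2 q2-b->q3 q2-c->q2 q3-a->q3 q3-b->q3 q3-c->q3

Only the number of `b`s matters, and only up to 3. Make a chain q0 → q1 → q2 → q3 advanced by each `b` (with q3 absorbing); every other symbol self-loops. The accepting set is {q0, q1, q2}.
With 4 states:
        a   b   c  
>* q0   q0  q1  q0 
 * q1   q1  q2  q1 
 * q2   q2  q3  q2 
   q3   q3  q3  q3 
(> = start, * = accepting)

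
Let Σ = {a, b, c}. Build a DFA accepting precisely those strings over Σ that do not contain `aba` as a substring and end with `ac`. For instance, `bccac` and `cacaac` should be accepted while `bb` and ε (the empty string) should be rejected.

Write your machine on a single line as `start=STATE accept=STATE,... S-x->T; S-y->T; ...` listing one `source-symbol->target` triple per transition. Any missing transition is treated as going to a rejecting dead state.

start=q0; accept=q3; q0-a->q1; q0-b->q0; q0-c->q0; q1-a->q1; q1-b->q2; q1-c->q3; q2-a->q4; q2-b->q0; q2-c->q0; q3-a->q1; q3-b->q0; q3-c->q0; q4-a->q4; q4-b->q4; q4-c->q4

Handle the two conditions separately and then intersect. The first has 4 states tracking partial matches of the forbidden pattern `aba`; the second has 3 states tracking how much of the suffix `ac` has currently been matched. A product state is a pair (one from each), accepting exactly when both do. Equivalent product states are then merged.
        a   b   c  
>  q0   q1  q0  q0 
   q1   q1  q2  q3 
   q2   q4  q0  q0 
 * q3   q1  q0  q0 
   q4   q4  q4  q4 
(> = start, * = accepting)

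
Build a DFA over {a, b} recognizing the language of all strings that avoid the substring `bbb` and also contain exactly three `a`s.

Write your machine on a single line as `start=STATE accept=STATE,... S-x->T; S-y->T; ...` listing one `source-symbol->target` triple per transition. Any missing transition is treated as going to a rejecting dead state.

Handle the two conditions separately and then intersect. One (4 states) tracks partial matches of the forbidden pattern `bbb`; the other (5 states) tracks the count of `a`s, saturating at 4. Each combined state is a pair, one component from each; accept when both components accept. Equivalent product states are then merged.
13 states suffice.
          a    b  
>  q0     q1   q2 
   q1     q3   q4 
   q2     q1   q5 
   q3     q6   q7 
   q4     q3   q8 
   q5     q1   q9 
 * q6     q9  q10 
   q7     q6  q11 
   q8     q3   q9 
   q9     q9   q9 
 * q10    q9  q12 
   q11    q6   q9 
 * q12    q9   q9 
(> = start, * = accepting)

start=q0; accept=q6,q10,q12; q0-a->q1; q0-b->q2; q1-a->q3; q1-b->q4; q2-a->q1; q2-b->q5; q3-a->q6; q3-b->q7; q4-a->q3; q4-b->q8; q5-a->q1; q5-b->q9; q6-a->q9; q6-b->q10; q7-a->q6; q7-b->q11; q8-a->q3; q8-b->q9; q9-a->q9; q9-b->q9; q10-a->q9; q10-b->q12; q11-a->q6; q11-b->q9; q12-a->q9; q12-b->q9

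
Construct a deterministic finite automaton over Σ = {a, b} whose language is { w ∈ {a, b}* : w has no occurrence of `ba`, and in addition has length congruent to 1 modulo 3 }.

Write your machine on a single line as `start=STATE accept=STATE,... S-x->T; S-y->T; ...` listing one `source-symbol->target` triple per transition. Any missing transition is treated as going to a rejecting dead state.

Handle the two conditions separately and then intersect. The first has 3 states tracking partial matches of the forbidden pattern `ba`; the second has 3 states tracking the input length modulo 3. A product state is a pair (one from each), accepting exactly when both do. Equivalent product states are then merged.
        a   b  
>  s0   s1  s2 
 * s1   s3  s4 
 * s2   s5  s4 
   s3   s0  s6 
   s4   s5  s6 
   s5   s5  s5 
   s6   s5  s2 
(> = start, * = accepting)

start=s0; accept=s1,s2; s0-a->s1; s0-b->s2; s1-a->s3; s1-b->s4; s2-a->s5; s2-b->s4; s3-a->s0; s3-b->s6; s4-a->s5; s4-b->s6; s5-a->s5; s5-b->s5; s6-a->s5; s6-b->s2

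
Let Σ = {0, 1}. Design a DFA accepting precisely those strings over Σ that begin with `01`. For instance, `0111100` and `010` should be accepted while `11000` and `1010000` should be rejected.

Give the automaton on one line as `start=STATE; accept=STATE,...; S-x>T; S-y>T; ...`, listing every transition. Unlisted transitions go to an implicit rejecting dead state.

start=S0; accept=S2; S0-0>S1; S0-1>S3; S1-0>S3; S1-1>S2; S2-0>S2; S2-1>S2; S3-0>S3; S3-1>S3

Check the first 2 symbols one by one: S0 through S1 record how many have matched `01` so far; any wrong symbol goes to the dead state S3. After all 2 match we enter the accepting sink S2.
With 4 states:
        0   1  
>  S0   S1  S3 
   S1   S3  S2 
 * S2   S2  S2 
   S3   S3  S3 
(> = start, * = accepting)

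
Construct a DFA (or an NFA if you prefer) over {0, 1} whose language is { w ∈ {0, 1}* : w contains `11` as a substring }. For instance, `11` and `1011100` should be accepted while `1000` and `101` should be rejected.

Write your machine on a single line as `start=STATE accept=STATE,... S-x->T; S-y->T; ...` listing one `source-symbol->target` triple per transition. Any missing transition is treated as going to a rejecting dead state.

start=A; accept=C; A-0->A; A-1->B; B-0->A; B-1->C; C-0->C; C-1->C

Track how much of `11` has been matched so far: state A is no progress, C is the absorbing accept state reached once `11` has occurred. Intermediate states record partial matches; on a mismatch, fall back to the longest reusable overlap.
3 states suffice.
       0  1 
>  A   A  B 
   B   A  C 
 * C   C  C 
(> = start, * = accepting)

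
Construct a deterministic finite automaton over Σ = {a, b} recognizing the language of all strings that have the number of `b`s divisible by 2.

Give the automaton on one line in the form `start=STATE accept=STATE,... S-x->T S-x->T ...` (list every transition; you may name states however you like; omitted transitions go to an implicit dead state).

start=q0 accept=q0 q0-a->q0 q0-b->q1 q1-a->q1 q1-b->q0

The only thing that matters is how many `b`s have appeared, reduced mod 2. Use one state per residue: q0 for 0, …, q1 for 1. Reading `b` moves to the next residue; anything else stays put. q0 is accepting.
        a   b  
>* q0   q0  q1 
   q1   q1  q0 
(> = start, * = accepting)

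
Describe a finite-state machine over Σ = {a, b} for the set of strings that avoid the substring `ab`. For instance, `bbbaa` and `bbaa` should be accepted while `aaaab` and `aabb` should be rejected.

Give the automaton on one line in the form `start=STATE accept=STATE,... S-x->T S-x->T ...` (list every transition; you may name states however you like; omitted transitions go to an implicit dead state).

start=q0 accept=q0,q1 q0-a->q1 q0-b->q0 q1-a->q1 q1-b->q2 q2-a->q2 q2-b->q2

This is the complement of 'contains `ab`'. Use the same substring-matching states — q0 through q2 holding how much of `ab` has just been matched — but flip the accepting set: everything except the trap q2 accepts.
A 3-state machine:
        a   b  
>* q0   q1  q0 
 * q1   q1  q2 
   q2   q2  q2 
(> = start, * = accepting)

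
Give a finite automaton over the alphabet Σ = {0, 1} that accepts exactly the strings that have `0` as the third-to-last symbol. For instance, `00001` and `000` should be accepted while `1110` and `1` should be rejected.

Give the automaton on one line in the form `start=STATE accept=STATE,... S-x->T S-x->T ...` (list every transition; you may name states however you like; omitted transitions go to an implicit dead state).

start=s0 accept=s7,s8,s9,s10 s0-0->s1 s0-1->s2 s1-0->s3 s1-1->s4 s2-0->s5 s2-1->s6 s3-0->s7 s3-1->s8 s4-0->s9 s4-1->s10 s5-0->s11 s5-1->s12 s6-0->s13 s6-1->s14 s7-0->s7 s7-1->s8 s8-0->s9 s8-1->s10 s9-0->s11 s9-1->s12 s10-0->s13 s10-1->s14 s11-0->s7 s11-1->s8 s12-0->s9 s12-1->s10 s13-0->s11 s13-1->s12 s14-0->s13 s14-1->s14

A DFA must remember the last 3 symbols (since which symbol is third-to-last isn't known until the input ends). Use one state per possible window of the last ≤3 symbols; accept from those whose window starts with `0`.
With 15 states:
          0    1  
>  s0     s1   s2 
   s1     s3   s4 
   s2     s5   s6 
   s3     s7   s8 
   s4     s9  s10 
   s5    s11  s12 
   s6    s13  s14 
 * s7     s7   s8 
 * s8     s9  s10 
 * s9    s11  s12 
 * s10   s13  s14 
   s11    s7   s8 
   s12    s9  s10 
   s13   s11  s12 
   s14   s13  s14 
(> = start, * = accepting)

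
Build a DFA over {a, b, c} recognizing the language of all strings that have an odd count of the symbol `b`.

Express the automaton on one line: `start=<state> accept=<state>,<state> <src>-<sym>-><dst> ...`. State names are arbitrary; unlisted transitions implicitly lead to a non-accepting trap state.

Keep the running count of `b`s modulo 2: each `b` advances along the cycle S0 → S1 → S0 while other symbols loop. Accept at S1.
A 2-state machine:
        a   b   c  
>  S0   S0  S1  S0 
 * S1   S1  S0  S1 
(> = start, * = accepting)

start=S0 accept=S1 S0-a->S0 S0-b->S1 S0-c->S0 S1-a->S1 S1-b->S0 S1-c->S1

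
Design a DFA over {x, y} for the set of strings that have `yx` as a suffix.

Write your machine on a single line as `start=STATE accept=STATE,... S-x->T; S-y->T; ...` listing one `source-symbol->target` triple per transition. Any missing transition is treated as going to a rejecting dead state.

start=A; accept=C; A-x->A; A-y->B; B-x->C; B-y->B; C-x->A; C-y->B

Let each state record the length of the longest suffix of the input read so far that is also a prefix of `yx`. B means the last symbol is `y`; C means the last 2 symbols are `yx`. Accept only at C, where the string currently ends in `yx`.
       x  y 
>  A   A  B 
   B   C  B 
 * C   A  B 
(> = start, * = accepting)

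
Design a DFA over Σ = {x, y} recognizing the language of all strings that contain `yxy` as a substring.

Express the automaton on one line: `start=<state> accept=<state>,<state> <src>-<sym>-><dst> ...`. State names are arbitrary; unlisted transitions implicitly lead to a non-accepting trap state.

States A..C record the length of the longest prefix of `yxy` that matches the current input suffix. Reaching D means `yxy` has been seen, and we stay there forever. Accept from D.
       x  y 
>  A   A  B 
   B   C  B 
   C   A  D 
 * D   D  D 
(> = start, * = accepting)

start=A accept=D A-x->A A-y->B B-x->C B-y->B C-x->A C-y->D D-x->D D-y->D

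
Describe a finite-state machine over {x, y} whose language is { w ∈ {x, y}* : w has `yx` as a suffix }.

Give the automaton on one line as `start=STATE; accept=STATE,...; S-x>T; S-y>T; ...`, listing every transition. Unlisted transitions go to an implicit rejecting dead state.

Remember how much of `yx` the current input suffix matches. State s0 means no match yet; s1 means the last symbol is `y`; s2 means the last 2 symbols are `yx`. Only s2 accepts. On a mismatch, fall back to the longest proper suffix that is still a prefix of `yx`.
With 3 states:
        x   y  
>  s0   s0  s1 
   s1   s2  s1 
 * s2   s0  s1 
(> = start, * = accepting)

start=s0; accept=s2; s0-x>s0; s0-y>s1; s1-x>s2; s1-y>s1; s2-x>s0; s2-y>s1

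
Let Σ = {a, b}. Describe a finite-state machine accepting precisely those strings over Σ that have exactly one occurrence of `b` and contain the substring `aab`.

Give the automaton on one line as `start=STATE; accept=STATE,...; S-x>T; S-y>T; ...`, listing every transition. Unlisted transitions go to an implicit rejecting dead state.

start=s0; accept=s4; s0-a>s1; s0-b>s2; s1-a>s3; s1-b>s2; s2-a>s2; s2-b>s2; s3-a>s3; s3-b>s4; s4-a>s4; s4-b>s2

Handle the two conditions separately and then intersect. One (3 states) tracks the count of `b`s, saturating at 2; the other (4 states) tracks whether and how much of `aab` has been seen. Each combined state is a pair, one component from each; accept when both components accept. Minimizing collapses redundant product states.
        a   b  
>  s0   s1  s2 
   s1   s3  s2 
   s2   s2  s2 
   s3   s3  s4 
 * s4   s4  s2 
(> = start, * = accepting)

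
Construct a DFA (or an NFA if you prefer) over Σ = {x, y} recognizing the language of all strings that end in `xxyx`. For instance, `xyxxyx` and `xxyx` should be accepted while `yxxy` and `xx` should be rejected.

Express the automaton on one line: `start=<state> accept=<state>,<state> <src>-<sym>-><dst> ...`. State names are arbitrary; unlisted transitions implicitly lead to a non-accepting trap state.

start=A accept=E A-x->B A-y->A B-x->C B-y->A C-x->C C-y->D D-x->E D-y->A E-x->C E-y->A

Let each state record the length of the longest suffix of the input read so far that is also a prefix of `xxyx`. B means the last symbol is `x`; C means the last 2 symbols are `xx`; D means the last 3 symbols are `xxy`; E means the last 4 symbols are `xxyx`. Accept only at E, where the string currently ends in `xxyx`.
With 5 states:
       x  y 
>  A   B  A 
   B   C  A 
   C   C  D 
   D   E  A 
 * E   C  A 
(> = start, * = accepting)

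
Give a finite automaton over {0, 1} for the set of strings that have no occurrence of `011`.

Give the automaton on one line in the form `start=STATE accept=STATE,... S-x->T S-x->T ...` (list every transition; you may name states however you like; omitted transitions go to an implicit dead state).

start=q0 accept=q0,q1,q2 q0-0->q1 q0-1->q0 q1-0->q1 q1-1->q2 q2-0->q1 q2-1->q3 q3-0->q3 q3-1->q3

Track partial matches of the forbidden pattern `011`. State q3 is a dead state reached once `011` has occurred; every other state accepts. q0 means no part of `011` is currently matched.
With 4 states:
        0   1  
>* q0   q1  q0 
 * q1   q1  q2 
 * q2   q1  q3 
   q3   q3  q3 
(> = start, * = accepting)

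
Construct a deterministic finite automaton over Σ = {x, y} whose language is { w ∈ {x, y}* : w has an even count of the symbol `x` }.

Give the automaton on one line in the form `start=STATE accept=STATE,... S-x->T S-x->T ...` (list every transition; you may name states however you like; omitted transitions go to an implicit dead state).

The only thing that matters is how many `x`s have appeared, reduced mod 2. Use one state per residue: q0 for 0, …, q1 for 1. Reading `x` moves to the next residue; anything else stays put. q0 is accepting.
With 2 states:
        x   y  
>* q0   q1  q0 
   q1   q0  q1 
(> = start, * = accepting)

start=q0 accept=q0 q0-x->q1 q0-y->q0 q1-x->q0 q1-y->q1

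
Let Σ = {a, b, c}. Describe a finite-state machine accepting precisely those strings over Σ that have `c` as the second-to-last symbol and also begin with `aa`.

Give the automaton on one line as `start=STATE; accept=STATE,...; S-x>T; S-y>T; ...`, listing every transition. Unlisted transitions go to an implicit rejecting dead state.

Handle the two conditions separately and then intersect. The first has 13 states tracking the last 2 symbols read; the second has 4 states tracking whether the input so far still matches the prefix `aa`. A product state is a pair (one from each), accepting exactly when both do. Minimizing collapses redundant product states.
With 7 states:
        a   b   c  
>  S0   S1  S2  S2 
   S1   S3  S2  S2 
   S2   S2  S2  S2 
   S3   S3  S3  S4 
   S4   S5  S5  S6 
 * S5   S3  S3  S4 
 * S6   S5  S5  S6 
(> = start, * = accepting)

start=S0; accept=S5,S6; S0-a>S1; S0-b>S2; S0-c>S2; S1-a>S3; S1-b>S2; S1-c>S2; S2-a>S2; S2-b>S2; S2-c>S2; S3-a>S3; S3-b>S3; S3-c>S4; S4-a>S5; S4-b>S5; S4-c>S6; S5-a>S3; S5-b>S3; S5-c>S4; S6-a>S5; S6-b>S5; S6-c>S6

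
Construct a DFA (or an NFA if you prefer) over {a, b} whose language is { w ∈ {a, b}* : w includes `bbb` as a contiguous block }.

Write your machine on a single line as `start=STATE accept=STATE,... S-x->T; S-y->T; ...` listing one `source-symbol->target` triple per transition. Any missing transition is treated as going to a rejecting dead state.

start=q0; accept=q3; q0-a->q0; q0-b->q1; q1-a->q0; q1-b->q2; q2-a->q0; q2-b->q3; q3-a->q3; q3-b->q3

Track how much of `bbb` has been matched so far: state q0 is no progress, q3 is the absorbing accept state reached once `bbb` has occurred. Intermediate states record partial matches; on a mismatch, fall back to the longest reusable overlap.
        a   b  
>  q0   q0  q1 
   q1   q0  q2 
   q2   q0  q3 
 * q3   q3  q3 
(> = start, * = accepting)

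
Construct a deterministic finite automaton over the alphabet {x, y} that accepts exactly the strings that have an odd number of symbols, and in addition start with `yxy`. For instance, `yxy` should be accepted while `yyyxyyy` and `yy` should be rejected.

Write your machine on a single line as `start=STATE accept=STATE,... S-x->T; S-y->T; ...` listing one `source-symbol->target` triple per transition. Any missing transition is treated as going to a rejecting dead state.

Handle the two conditions separately and then intersect. One (2 states) tracks the input length modulo 2; the other (5 states) tracks whether the input so far still matches the prefix `yxy`. Each combined state is a pair, one component from each; accept when both components accept.
A 7-state machine:
        x   y  
>  q0   q1  q2 
   q1   q3  q3 
   q2   q4  q3 
   q3   q1  q1 
   q4   q1  q5 
 * q5   q6  q6 
   q6   q5  q5 
(> = start, * = accepting)

start=q0; accept=q5; q0-x->q1; q0-y->q2; q1-x->q3; q1-y->q3; q2-x->q4; q2-y->q3; q3-x->q1; q3-y->q1; q4-x->q1; q4-y->q5; q5-x->q6; q5-y->q6; q6-x->q5; q6-y->q5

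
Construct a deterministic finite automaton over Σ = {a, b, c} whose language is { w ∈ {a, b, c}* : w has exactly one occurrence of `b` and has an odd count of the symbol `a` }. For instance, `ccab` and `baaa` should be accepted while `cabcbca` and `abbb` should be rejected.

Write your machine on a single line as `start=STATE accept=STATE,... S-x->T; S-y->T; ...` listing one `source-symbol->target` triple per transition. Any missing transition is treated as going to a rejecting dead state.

Build one automaton per condition and run them in lockstep. The first has 3 states tracking the count of `b`s, saturating at 2; the second has 2 states tracking the count of `a`s modulo 2. A product state is a pair (one from each), accepting exactly when both do.
6 states suffice.
        a   b   c  
>  q0   q1  q2  q0 
   q1   q0  q3  q1 
   q2   q3  q4  q2 
 * q3   q2  q5  q3 
   q4   q5  q4  q4 
   q5   q4  q5  q5 
(> = start, * = accepting)

start=q0; accept=q3; q0-a->q1; q0-b->q2; q0-c->q0; q1-a->q0; q1-b->q3; q1-c->q1; q2-a->q3; q2-b->q4; q2-c->q2; q3-a->q2; q3-b->q5; q3-c->q3; q4-a->q5; q4-b->q4; q4-c->q4; q5-a->q4; q5-b->q5; q5-c->q5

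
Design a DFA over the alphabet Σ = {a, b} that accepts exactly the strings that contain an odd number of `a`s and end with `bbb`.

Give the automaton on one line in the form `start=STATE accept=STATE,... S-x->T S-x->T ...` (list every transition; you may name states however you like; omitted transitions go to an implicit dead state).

Handle the two conditions separately and then intersect. One (2 states) tracks the count of `a`s modulo 2; the other (4 states) tracks how much of the suffix `bbb` has currently been matched. Each combined state is a pair, one component from each; accept when both components accept.
        a   b  
>  S0   S1  S2 
   S1   S0  S3 
   S2   S1  S4 
   S3   S0  S5 
   S4   S1  S6 
   S5   S0  S7 
   S6   S1  S6 
 * S7   S0  S7 
(> = start, * = accepting)

start=S0 accept=S7 S0-a->S1 S0-b->S2 S1-a->S0 S1-b->S3 S2-a->S1 S2-b->S4 S3-a->S0 S3-b->S5 S4-a->S1 S4-b->S6 S5-a->S0 S5-b->S7 S6-a->S1 S6-b->S6 S7-a->S0 S7-b->S7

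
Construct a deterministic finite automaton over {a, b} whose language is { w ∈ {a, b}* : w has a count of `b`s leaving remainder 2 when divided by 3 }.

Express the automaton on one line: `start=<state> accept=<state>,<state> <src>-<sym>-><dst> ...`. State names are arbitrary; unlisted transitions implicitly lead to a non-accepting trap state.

Keep the running count of `b`s modulo 3: each `b` advances along the cycle s0 → s1 → s2 → s0 while other symbols loop. Accept at s2.
With 3 states:
        a   b  
>  s0   s0  s1 
   s1   s1  s2 
 * s2   s2  s0 
(> = start, * = accepting)

start=s0 accept=s2 s0-a->s0 s0-b->s1 s1-a->s1 s1-b->s2 s2-a->s2 s2-b->s0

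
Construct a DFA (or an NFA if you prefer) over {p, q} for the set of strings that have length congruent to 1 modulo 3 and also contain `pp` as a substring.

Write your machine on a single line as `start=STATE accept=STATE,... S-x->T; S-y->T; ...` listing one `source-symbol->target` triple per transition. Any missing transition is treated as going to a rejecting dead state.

Run two small machines in parallel and take their product. One (3 states) tracks the input length modulo 3; the other (3 states) tracks whether and how much of `pp` has been seen. Each combined state is a pair, one component from each; accept when both components accept.
A 9-state machine:
       p  q 
>  A   B  C 
   B   D  E 
   C   F  E 
   D   G  G 
   E   H  A 
   F   G  A 
   G   I  I 
   H   I  C 
 * I   D  D 
(> = start, * = accepting)

start=A; accept=I; A-p->B; A-q->C; B-p->D; B-q->E; C-p->F; C-q->E; D-p->G; D-q->G; E-p->H; E-q->A; F-p->G; F-q->A; G-p->I; G-q->I; H-p->I; H-q->C; I-p->D; I-q->D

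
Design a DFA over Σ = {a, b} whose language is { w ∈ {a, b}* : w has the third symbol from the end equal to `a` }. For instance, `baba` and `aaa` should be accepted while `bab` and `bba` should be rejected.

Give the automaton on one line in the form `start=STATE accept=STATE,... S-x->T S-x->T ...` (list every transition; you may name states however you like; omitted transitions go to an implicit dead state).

Because acceptance depends on a position counted from the end, the machine has to buffer the most recent 3 symbols. Make each state the string of the last up-to-3 symbols read; on input `x` shift the window left and append `x`. Accept when the buffered window has length 3 and begins with `a`.
15 states suffice.
          a    b  
>  q0     q1   q2 
   q1     q3   q4 
   q2     q5   q6 
   q3     q7   q8 
   q4     q9  q10 
   q5    q11  q12 
   q6    q13  q14 
 * q7     q7   q8 
 * q8     q9  q10 
 * q9    q11  q12 
 * q10   q13  q14 
   q11    q7   q8 
   q12    q9  q10 
   q13   q11  q12 
   q14   q13  q14 
(> = start, * = accepting)

start=q0 accept=q7,q8,q9,q10 q0-a->q1 q0-b->q2 q1-a->q3 q1-b->q4 q2-a->q5 q2-b->q6 q3-a->q7 q3-b->q8 q4-a->q9 q4-b->q10 q5-a->q11 q5-b->q12 q6-a->q13 q6-b->q14 q7-a->q7 q7-b->q8 q8-a->q9 q8-b->q10 q9-a->q11 q9-b->q12 q10-a->q13 q10-b->q14 q11-a->q7 q11-b->q8 q12-a->q9 q12-b->q10 q13-a->q11 q13-b->q12 q14-a->q13 q14-b->q14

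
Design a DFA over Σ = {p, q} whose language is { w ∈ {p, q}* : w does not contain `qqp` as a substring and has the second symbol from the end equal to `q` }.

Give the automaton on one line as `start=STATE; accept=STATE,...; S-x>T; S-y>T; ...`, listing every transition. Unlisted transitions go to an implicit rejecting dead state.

start=S0; accept=S2,S3; S0-p>S0; S0-q>S1; S1-p>S2; S1-q>S3; S2-p>S0; S2-q>S1; S3-p>S4; S3-q>S3; S4-p>S4; S4-q>S4

Handle the two conditions separately and then intersect. The first has 4 states tracking partial matches of the forbidden pattern `qqp`; the second has 7 states tracking the last 2 symbols read. A product state is a pair (one from each), accepting exactly when both do. Minimizing collapses redundant product states.
        p   q  
>  S0   S0  S1 
   S1   S2  S3 
 * S2   S0  S1 
 * S3   S4  S3 
   S4   S4  S4 
(> = start, * = accepting)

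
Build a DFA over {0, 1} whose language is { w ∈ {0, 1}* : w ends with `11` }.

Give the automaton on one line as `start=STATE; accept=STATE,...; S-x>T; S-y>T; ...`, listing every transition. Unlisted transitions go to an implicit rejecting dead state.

Remember how much of `11` the current input suffix matches. State s0 means no match yet; s1 means the last symbol is `1`; s2 means the last 2 symbols are `11`. Only s2 accepts. On a mismatch, fall back to the longest proper suffix that is still a prefix of `11`.
A 3-state machine:
        0   1  
>  s0   s0  s1 
   s1   s0  s2 
 * s2   s0  s2 
(> = start, * = accepting)

start=s0; accept=s2; s0-0>s0; s0-1>s1; s1-0>s0; s1-1>s2; s2-0>s0; s2-1>s2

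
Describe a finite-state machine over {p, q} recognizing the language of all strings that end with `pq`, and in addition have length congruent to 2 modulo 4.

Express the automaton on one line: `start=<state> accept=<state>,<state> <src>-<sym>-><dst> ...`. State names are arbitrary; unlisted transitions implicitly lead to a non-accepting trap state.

start=A accept=E A-p->B A-q->C B-p->D B-q->E C-p->D C-q->D D-p->F D-q->F E-p->F E-q->F F-p->A F-q->A

Build one automaton per condition and run them in lockstep. One (3 states) tracks how much of the suffix `pq` has currently been matched; the other (4 states) tracks the input length modulo 4. Each combined state is a pair, one component from each; accept when both components accept. Minimizing collapses redundant product states.
With 6 states:
       p  q 
>  A   B  C 
   B   D  E 
   C   D  D 
   D   F  F 
 * E   F  F 
   F   A  A 
(> = start, * = accepting)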